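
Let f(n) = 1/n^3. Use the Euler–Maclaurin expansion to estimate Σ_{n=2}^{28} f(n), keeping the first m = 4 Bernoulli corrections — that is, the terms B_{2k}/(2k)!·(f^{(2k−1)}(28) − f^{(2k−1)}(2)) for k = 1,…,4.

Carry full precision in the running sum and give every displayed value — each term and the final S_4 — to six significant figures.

S_4 ≈ 0.201387

∫_2^28 1/x^3 dx evaluates to 0.124362.
½[f(2) + f(28)] = ½[0.125000 + 4.55539e-05] = 0.0625228.
Integral + boundary = 0.186885.
Order-1 term: 1/12 · (-4.88078e-06 − (-0.187500)) = 0.0156246.
Partial sum through k=1: 0.202510.
Order-2 term: −1/720 · (-1.24510e-07 − (-0.937500)) = -0.00130208.
Partial sum through k=2: 0.201208.
Order-3 term: 1/30240 · (-6.67016e-09 − (-9.84375)) = 0.000325521.
Partial sum through k=3: 0.201533.
Order-4 term: −1/1209600 · (-6.12566e-10 − (-177.188)) = -0.000146484.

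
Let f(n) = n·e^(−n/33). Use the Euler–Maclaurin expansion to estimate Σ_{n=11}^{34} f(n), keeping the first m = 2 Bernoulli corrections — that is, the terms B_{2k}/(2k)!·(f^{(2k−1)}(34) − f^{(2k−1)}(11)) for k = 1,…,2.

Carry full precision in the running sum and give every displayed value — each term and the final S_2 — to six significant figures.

S_2 ≈ 261.268

The integral term ∫_11^34 x·e^(−x/33) dx = 251.300.
Boundary: ½(f(11) + f(34)) = ½(7.88184 + 12.1346) = 10.0082.
Running total after boundary: 261.308.
k=1: B_{2}/(2)! × [f^{(1)}(34) − f^{(1)}(11)] = 1/12 × (-0.0108151 − 0.477688) = -0.0407086.
After k=1: 261.268.
k=2: B_{4}/(4)! × [f^{(3)}(34) − f^{(3)}(11)] = −1/720 × (0.000645530 − 0.00175459) = 1.54036e-06.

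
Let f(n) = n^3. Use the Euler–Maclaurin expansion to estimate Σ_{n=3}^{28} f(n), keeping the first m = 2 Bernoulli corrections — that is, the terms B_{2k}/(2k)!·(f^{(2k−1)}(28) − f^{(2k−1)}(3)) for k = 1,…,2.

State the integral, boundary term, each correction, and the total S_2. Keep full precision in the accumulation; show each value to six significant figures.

S_2 ≈ 164827

Integral: ∫_3^28 x^3 dx = 153644.
Endpoint term: (f(3) + f(28))/2 = (27.0000 + 21952.0)/2 = 10989.5.
Integral + boundary = 164633.
k=1: B_{2}/(2)! × [f^{(1)}(28) − f^{(1)}(3)] = 1/12 × (2352.00 − 27.0000) = 193.750.
Running total after k=1: 164827.
k=2: B_{4}/(4)! × [f^{(3)}(28) − f^{(3)}(3)] = −1/720 × (6.00000 − 6.00000) = 0.00000.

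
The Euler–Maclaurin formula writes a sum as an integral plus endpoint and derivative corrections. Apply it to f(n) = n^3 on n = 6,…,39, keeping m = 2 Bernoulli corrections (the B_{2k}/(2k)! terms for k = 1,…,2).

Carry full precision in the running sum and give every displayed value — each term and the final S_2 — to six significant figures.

The integral term ∫_6^39 x^3 dx = 578036.
Endpoint term: (f(6) + f(39))/2 = (216.000 + 59319.0)/2 = 29767.5.
Running total after boundary: 607804.
Order-1 term: 1/12 · (4563.00 − 108.000) = 371.250.
Running total after k=1: 608175.
Order-2 term: −1/720 · (6.00000 − 6.00000) = 0.00000.

S_2 ≈ 608175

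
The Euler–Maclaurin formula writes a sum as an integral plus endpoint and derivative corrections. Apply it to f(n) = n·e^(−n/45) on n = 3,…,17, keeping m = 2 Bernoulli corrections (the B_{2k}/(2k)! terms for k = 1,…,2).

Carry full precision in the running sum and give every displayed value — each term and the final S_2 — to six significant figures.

The integral term ∫_3^17 x·e^(−x/45) dx = 108.477.
½[f(3) + f(17)] = ½[2.80652 + 11.6515] = 7.22901.
Integral + boundary = 115.706.
Order-1 term: 1/12 · (0.426460 − 0.873140) = -0.0372233.
After k=1: 115.669.
Order-2 term: −1/720 · (0.000887519 − 0.00135514) = 6.49470e-07.

S_2 ≈ 115.669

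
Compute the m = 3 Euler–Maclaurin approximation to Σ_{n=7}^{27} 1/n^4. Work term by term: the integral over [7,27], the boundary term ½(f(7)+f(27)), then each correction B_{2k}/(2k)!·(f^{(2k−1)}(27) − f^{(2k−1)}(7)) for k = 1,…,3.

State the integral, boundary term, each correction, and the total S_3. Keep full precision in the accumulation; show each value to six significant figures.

∫_7^27 1/x^4 dx evaluates to 0.000954882.
Endpoint term: (f(7) + f(27))/2 = (0.000416493 + 1.88168e-06)/2 = 0.000209187.
So far: 0.00116407.
k=1: B_{2}/(2)! × [f^{(1)}(27) − f^{(1)}(7)] = 1/12 × (-2.78767e-07 − (-0.000237996)) = 1.98098e-05.
After k=1: 0.00118388.
k=2: B_{4}/(4)! × [f^{(3)}(27) − f^{(3)}(7)] = −1/720 × (-1.14719e-08 − (-0.000145712)) = -2.02362e-07.
After k=2: 0.00118368.
k=3: B_{6}/(6)! × [f^{(5)}(27) − f^{(5)}(7)] = 1/30240 × (-8.81242e-10 − (-0.000166528)) = 5.50684e-09.

S_3 ≈ 0.00118368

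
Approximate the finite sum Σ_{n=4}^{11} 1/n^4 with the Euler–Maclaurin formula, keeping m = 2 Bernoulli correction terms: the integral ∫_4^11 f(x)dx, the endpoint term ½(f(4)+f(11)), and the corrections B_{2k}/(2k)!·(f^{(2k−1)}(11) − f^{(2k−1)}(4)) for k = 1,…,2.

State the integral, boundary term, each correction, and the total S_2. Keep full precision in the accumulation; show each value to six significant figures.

∫_4^11 1/x^4 dx evaluates to 0.00495790.
Endpoint term: (f(4) + f(11))/2 = (0.00390625 + 6.83013e-05)/2 = 0.00198728.
So far: 0.00694517.
Order-1 term: 1/12 · (-2.48369e-05 − (-0.00390625)) = 0.000323451.
Running total after k=1: 0.00726862.
Order-2 term: −1/720 · (-6.15790e-06 − (-0.00732422)) = -1.01640e-05.

S_2 ≈ 0.00725846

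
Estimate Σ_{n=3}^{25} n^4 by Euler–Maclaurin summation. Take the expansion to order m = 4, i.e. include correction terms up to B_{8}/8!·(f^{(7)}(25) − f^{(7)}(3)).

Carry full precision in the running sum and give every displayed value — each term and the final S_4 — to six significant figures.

S_4 ≈ 2.15363e+06

The integral term ∫_3^25 x^4 dx = 1.95308e+06.
Endpoint term: (f(3) + f(25))/2 = (81.0000 + 390625)/2 = 195353.
Running total after boundary: 2.14843e+06.
k=1: B_{2}/(2)! × [f^{(1)}(25) − f^{(1)}(3)] = 1/12 × (62500.0 − 108.000) = 5199.33.
After k=1: 2.15363e+06.
k=2: B_{4}/(4)! × [f^{(3)}(25) − f^{(3)}(3)] = −1/720 × (600.000 − 72.0000) = -0.733333.
After k=2: 2.15363e+06.
k=3: B_{6}/(6)! × [f^{(5)}(25) − f^{(5)}(3)] = 1/30240 × (0.00000 − 0.00000) = 0.00000.
After k=3: 2.15363e+06.
k=4: B_{8}/(8)! × [f^{(7)}(25) − f^{(7)}(3)] = −1/1209600 × (0.00000 − 0.00000) = 0.00000.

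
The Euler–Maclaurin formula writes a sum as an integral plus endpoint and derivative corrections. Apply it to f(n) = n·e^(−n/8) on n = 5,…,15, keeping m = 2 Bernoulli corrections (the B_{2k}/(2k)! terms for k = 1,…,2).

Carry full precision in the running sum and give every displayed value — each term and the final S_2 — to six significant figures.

S_2 ≈ 29.9103

Integral: ∫_5^15 x·e^(−x/8) dx = 27.4499.
Boundary: ½(f(5) + f(15)) = ½(2.67631 + 2.30032) = 2.48832.
So far: 29.9382.
Correction k=1: B_{2}/2! · (f^{(1)}(15) − f^{(1)}(5)) = 1/12 · (-0.134186 − 0.200723) = -0.0279091.
Running total after k=1: 29.9103.
Correction k=2: B_{4}/4! · (f^{(3)}(15) − f^{(3)}(5)) = −1/720 · (0.00269569 − 0.0198632) = 2.38438e-05.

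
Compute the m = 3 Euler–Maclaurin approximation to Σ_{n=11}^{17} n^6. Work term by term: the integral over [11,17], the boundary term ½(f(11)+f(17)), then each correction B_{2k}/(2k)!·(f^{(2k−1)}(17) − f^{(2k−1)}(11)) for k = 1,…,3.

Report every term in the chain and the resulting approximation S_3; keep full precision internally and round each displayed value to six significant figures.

S_3 ≈ 6.94193e+07

The integral term ∫_11^17 x^6 dx = 5.58359e+07.
½[f(11) + f(17)] = ½[1.77156e+06 + 2.41376e+07] = 1.29546e+07.
Integral + boundary = 6.87905e+07.
Correction k=1: B_{2}/2! · (f^{(1)}(17) − f^{(1)}(11)) = 1/12 · (8.51914e+06 − 966306) = 629403.
Partial sum through k=1: 6.94199e+07.
Correction k=2: B_{4}/4! · (f^{(3)}(17) − f^{(3)}(11)) = −1/720 · (589560 − 159720) = -597.000.
Partial sum through k=2: 6.94193e+07.
Correction k=3: B_{6}/6! · (f^{(5)}(17) − f^{(5)}(11)) = 1/30240 · (12240.0 − 7920.00) = 0.142857.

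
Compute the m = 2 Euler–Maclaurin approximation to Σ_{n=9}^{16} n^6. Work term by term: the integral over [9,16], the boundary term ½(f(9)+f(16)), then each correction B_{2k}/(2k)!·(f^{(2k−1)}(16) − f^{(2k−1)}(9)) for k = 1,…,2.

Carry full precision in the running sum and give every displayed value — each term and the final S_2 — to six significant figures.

S_2 ≈ 4.68132e+07

∫_9^16 x^6 dx evaluates to 3.76646e+07.
½[f(9) + f(16)] = ½[531441 + 1.67772e+07] = 8.65433e+06.
Running total after boundary: 4.63190e+07.
Correction k=1: B_{2}/2! · (f^{(1)}(16) − f^{(1)}(9)) = 1/12 · (6.29146e+06 − 354294) = 494764.
Running total after k=1: 4.68137e+07.
Correction k=2: B_{4}/4! · (f^{(3)}(16) − f^{(3)}(9)) = −1/720 · (491520 − 87480.0) = -561.167.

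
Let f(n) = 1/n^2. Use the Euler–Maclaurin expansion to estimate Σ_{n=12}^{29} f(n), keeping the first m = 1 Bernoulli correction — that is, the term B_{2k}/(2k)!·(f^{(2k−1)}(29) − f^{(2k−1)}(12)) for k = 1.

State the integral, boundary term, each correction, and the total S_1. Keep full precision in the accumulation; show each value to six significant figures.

∫_12^29 1/x^2 dx evaluates to 0.0488506.
½[f(12) + f(29)] = ½[0.00694444 + 0.00118906] = 0.00406675.
Integral + boundary = 0.0529173.
Correction k=1: B_{2}/2! · (f^{(1)}(29) − f^{(1)}(12)) = 1/12 · (-8.20042e-05 − (-0.00115741)) = 8.96169e-05.

S_1 ≈ 0.0530069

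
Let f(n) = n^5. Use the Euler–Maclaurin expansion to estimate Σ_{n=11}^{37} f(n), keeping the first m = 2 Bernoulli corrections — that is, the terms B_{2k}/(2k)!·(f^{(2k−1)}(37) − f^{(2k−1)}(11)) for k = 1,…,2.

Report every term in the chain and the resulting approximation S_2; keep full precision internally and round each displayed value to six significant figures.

S_2 ≈ 4.62853e+08

Integral: ∫_11^37 x^5 dx = 4.27326e+08.
Boundary: ½(f(11) + f(37)) = ½(161051 + 6.93440e+07) = 3.47525e+07.
So far: 4.62078e+08.
Correction k=1: B_{2}/2! · (f^{(1)}(37) − f^{(1)}(11)) = 1/12 · (9.37080e+06 − 73205.0) = 774800.
After k=1: 4.62853e+08.
Correction k=2: B_{4}/4! · (f^{(3)}(37) − f^{(3)}(11)) = −1/720 · (82140.0 − 7260.00) = -104.000.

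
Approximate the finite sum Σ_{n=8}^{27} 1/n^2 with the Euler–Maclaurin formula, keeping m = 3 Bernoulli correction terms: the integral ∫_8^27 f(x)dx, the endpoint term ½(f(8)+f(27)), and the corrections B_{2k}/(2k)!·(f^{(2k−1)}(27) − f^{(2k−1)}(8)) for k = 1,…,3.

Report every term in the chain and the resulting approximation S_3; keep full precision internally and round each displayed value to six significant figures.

S_3 ≈ 0.0967774

The integral term ∫_8^27 1/x^2 dx = 0.0879630.
Endpoint term: (f(8) + f(27))/2 = (0.0156250 + 0.00137174)/2 = 0.00849837.
Integral + boundary = 0.0964613.
Order-1 term: 1/12 · (-0.000101611 − (-0.00390625)) = 0.000317053.
Running total after k=1: 0.0967784.
Order-2 term: −1/720 · (-1.67260e-06 − (-0.000732422)) = -1.01493e-06.
Running total after k=2: 0.0967774.
Order-3 term: 1/30240 · (-6.88313e-08 − (-0.000343323)) = 1.13510e-08.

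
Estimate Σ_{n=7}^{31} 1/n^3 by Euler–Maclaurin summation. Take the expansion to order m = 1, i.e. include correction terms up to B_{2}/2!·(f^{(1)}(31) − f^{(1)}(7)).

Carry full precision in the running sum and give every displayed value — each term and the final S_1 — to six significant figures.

S_1 ≈ 0.0112622

∫_7^31 1/x^3 dx evaluates to 0.00968379.
½[f(7) + f(31)] = ½[0.00291545 + 3.35672e-05] = 0.00147451.
So far: 0.0111583.
Order-1 term: 1/12 · (-3.24844e-06 − (-0.00124948)) = 0.000103853.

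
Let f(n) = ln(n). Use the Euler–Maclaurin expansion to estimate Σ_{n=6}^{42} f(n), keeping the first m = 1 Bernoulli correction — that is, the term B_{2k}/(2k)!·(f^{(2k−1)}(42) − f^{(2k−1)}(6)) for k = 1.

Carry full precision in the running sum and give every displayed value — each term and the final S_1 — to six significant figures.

S_1 ≈ 112.984

The integral term ∫_6^42 ln(x) dx = 110.232.
½[f(6) + f(42)] = ½[1.79176 + 3.73767] = 2.76471.
Running total after boundary: 112.996.
k=1: B_{2}/(2)! × [f^{(1)}(42) − f^{(1)}(6)] = 1/12 × (0.0238095 − 0.166667) = -0.0119048.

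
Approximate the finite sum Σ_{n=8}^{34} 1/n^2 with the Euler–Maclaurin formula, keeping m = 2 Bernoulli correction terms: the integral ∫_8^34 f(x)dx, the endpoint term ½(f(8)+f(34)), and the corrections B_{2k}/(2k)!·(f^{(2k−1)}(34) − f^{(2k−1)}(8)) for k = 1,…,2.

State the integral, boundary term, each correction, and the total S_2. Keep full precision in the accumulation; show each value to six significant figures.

S_2 ≈ 0.104154

The integral term ∫_8^34 1/x^2 dx = 0.0955882.
Endpoint term: (f(8) + f(34))/2 = (0.0156250 + 0.000865052)/2 = 0.00824503.
Integral + boundary = 0.103833.
Order-1 term: 1/12 · (-5.08854e-05 − (-0.00390625)) = 0.000321280.
Partial sum through k=1: 0.104155.
Order-2 term: −1/720 · (-5.28222e-07 − (-0.000732422)) = -1.01652e-06.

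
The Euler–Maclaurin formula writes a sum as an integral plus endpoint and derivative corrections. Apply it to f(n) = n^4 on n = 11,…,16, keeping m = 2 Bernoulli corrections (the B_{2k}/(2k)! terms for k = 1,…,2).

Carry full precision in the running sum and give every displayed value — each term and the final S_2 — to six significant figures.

∫_11^16 x^4 dx evaluates to 177505.
Boundary: ½(f(11) + f(16)) = ½(14641.0 + 65536.0) = 40088.5.
So far: 217594.
Order-1 term: 1/12 · (16384.0 − 5324.00) = 921.667.
Running total after k=1: 218515.
Order-2 term: −1/720 · (384.000 − 264.000) = -0.166667.

S_2 ≈ 218515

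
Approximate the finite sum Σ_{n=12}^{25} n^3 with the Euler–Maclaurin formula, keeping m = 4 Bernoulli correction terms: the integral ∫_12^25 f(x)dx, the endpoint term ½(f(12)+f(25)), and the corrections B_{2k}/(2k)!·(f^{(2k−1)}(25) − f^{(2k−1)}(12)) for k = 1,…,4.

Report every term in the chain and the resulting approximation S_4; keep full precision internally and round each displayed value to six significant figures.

S_4 ≈ 101269

The integral term ∫_12^25 x^3 dx = 92472.2.
½[f(12) + f(25)] = ½[1728.00 + 15625.0] = 8676.50.
So far: 101149.
Order-1 term: 1/12 · (1875.00 − 432.000) = 120.250.
Running total after k=1: 101269.
Order-2 term: −1/720 · (6.00000 − 6.00000) = 0.00000.
Running total after k=2: 101269.
Order-3 term: 1/30240 · (0.00000 − 0.00000) = 0.00000.
Running total after k=3: 101269.
Order-4 term: −1/1209600 · (0.00000 − 0.00000) = 0.00000.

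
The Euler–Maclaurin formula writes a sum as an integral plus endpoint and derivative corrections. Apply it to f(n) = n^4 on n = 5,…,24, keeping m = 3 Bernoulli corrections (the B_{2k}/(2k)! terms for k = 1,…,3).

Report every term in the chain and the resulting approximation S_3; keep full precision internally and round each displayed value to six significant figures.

S_3 ≈ 1.76267e+06

∫_5^24 x^4 dx evaluates to 1.59190e+06.
Boundary: ½(f(5) + f(24)) = ½(625.000 + 331776) = 166200.
Running total after boundary: 1.75810e+06.
k=1: B_{2}/(2)! × [f^{(1)}(24) − f^{(1)}(5)] = 1/12 × (55296.0 − 500.000) = 4566.33.
Partial sum through k=1: 1.76267e+06.
k=2: B_{4}/(4)! × [f^{(3)}(24) − f^{(3)}(5)] = −1/720 × (576.000 − 120.000) = -0.633333.
Partial sum through k=2: 1.76267e+06.
k=3: B_{6}/(6)! × [f^{(5)}(24) − f^{(5)}(5)] = 1/30240 × (0.00000 − 0.00000) = 0.00000.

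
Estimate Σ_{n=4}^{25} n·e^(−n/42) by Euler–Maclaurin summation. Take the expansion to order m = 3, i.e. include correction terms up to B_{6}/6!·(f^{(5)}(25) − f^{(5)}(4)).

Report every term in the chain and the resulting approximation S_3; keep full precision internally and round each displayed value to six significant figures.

The integral term ∫_4^25 x·e^(−x/42) dx = 204.763.
½[f(4) + f(25)] = ½[3.63663 + 13.7858] = 8.71120.
Running total after boundary: 213.474.
Correction k=1: B_{2}/2! · (f^{(1)}(25) − f^{(1)}(4)) = 1/12 · (0.223198 − 0.822570) = -0.0499476.
After k=1: 213.424.
Correction k=2: B_{4}/4! · (f^{(3)}(25) − f^{(3)}(4)) = −1/720 · (0.000751735 − 0.00149710) = 1.03523e-06.
After k=2: 213.424.
Correction k=3: B_{6}/6! · (f^{(5)}(25) − f^{(5)}(4)) = 1/30240 · (7.80579e-07 − 1.43304e-06) = -2.15762e-11.

S_3 ≈ 213.424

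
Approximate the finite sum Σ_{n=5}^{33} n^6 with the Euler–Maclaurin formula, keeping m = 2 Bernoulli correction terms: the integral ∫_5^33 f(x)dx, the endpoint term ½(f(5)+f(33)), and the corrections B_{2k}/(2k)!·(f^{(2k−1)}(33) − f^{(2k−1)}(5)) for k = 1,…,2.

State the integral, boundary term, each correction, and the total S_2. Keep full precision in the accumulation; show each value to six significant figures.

The integral term ∫_5^33 x^6 dx = 6.08834e+09.
Endpoint term: (f(5) + f(33))/2 = (15625.0 + 1.29147e+09)/2 = 6.45742e+08.
Running total after boundary: 6.73408e+09.
Order-1 term: 1/12 · (2.34812e+08 − 18750.0) = 1.95661e+07.
Running total after k=1: 6.75365e+09.
Order-2 term: −1/720 · (4.31244e+06 − 15000.0) = -5968.67.

S_2 ≈ 6.75364e+09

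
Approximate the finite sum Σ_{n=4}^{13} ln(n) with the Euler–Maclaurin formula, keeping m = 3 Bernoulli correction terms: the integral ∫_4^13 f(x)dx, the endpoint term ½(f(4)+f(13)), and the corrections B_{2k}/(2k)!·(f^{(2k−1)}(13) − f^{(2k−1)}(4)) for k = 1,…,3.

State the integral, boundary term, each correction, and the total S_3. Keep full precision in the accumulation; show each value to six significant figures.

The integral term ∫_4^13 ln(x) dx = 18.7992.
Endpoint term: (f(4) + f(13))/2 = (1.38629 + 2.56495)/2 = 1.97562.
Integral + boundary = 20.7748.
Correction k=1: B_{2}/2! · (f^{(1)}(13) − f^{(1)}(4)) = 1/12 · (0.0769231 − 0.250000) = -0.0144231.
Running total after k=1: 20.7604.
Correction k=2: B_{4}/4! · (f^{(3)}(13) − f^{(3)}(4)) = −1/720 · (0.000910332 − 0.0312500) = 4.21384e-05.
Running total after k=2: 20.7604.
Correction k=3: B_{6}/6! · (f^{(5)}(13) − f^{(5)}(4)) = 1/30240 · (6.46390e-05 − 0.0234375) = -7.72912e-07.

S_3 ≈ 20.7604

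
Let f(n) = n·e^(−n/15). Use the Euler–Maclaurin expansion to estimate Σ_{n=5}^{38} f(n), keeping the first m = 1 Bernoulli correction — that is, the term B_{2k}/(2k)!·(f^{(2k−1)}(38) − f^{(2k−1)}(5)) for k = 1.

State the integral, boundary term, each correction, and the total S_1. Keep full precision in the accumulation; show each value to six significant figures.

S_1 ≈ 155.091

Integral: ∫_5^38 x·e^(−x/15) dx = 151.841.
Boundary: ½(f(5) + f(38)) = ½(3.58266 + 3.01697) = 3.29981.
So far: 155.141.
Correction k=1: B_{2}/2! · (f^{(1)}(38) − f^{(1)}(5)) = 1/12 · (-0.121737 − 0.477688) = -0.0499521.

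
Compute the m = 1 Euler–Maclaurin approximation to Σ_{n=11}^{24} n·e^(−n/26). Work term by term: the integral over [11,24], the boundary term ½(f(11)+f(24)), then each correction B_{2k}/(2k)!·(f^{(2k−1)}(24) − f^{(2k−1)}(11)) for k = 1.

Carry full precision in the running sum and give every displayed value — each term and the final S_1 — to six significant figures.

S_1 ≈ 121.995

The integral term ∫_11^24 x·e^(−x/26) dx = 113.654.
Boundary: ½(f(11) + f(24)) = ½(7.20531 + 9.53507) = 8.37019.
Running total after boundary: 122.024.
k=1: B_{2}/(2)! × [f^{(1)}(24) − f^{(1)}(11)] = 1/12 × (0.0305611 − 0.377901) = -0.0289450.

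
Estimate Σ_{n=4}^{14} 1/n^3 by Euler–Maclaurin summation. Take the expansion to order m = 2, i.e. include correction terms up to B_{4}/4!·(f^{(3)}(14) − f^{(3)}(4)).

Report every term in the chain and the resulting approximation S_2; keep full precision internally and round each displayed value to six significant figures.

S_2 ≈ 0.0376434

∫_4^14 1/x^3 dx evaluates to 0.0286990.
Boundary: ½(f(4) + f(14)) = ½(0.0156250 + 0.000364431) = 0.00799472.
So far: 0.0366937.
k=1: B_{2}/(2)! × [f^{(1)}(14) − f^{(1)}(4)] = 1/12 × (-7.80925e-05 − (-0.0117188)) = 0.000970055.
After k=1: 0.0376638.
k=2: B_{4}/(4)! × [f^{(3)}(14) − f^{(3)}(4)] = −1/720 × (-7.96862e-06 − (-0.0146484)) = -2.03340e-05.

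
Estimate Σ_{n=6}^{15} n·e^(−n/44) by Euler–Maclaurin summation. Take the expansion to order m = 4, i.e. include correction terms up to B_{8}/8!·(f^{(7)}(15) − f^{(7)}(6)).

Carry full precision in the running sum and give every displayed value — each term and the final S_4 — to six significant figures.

S_4 ≈ 81.4062

The integral term ∫_6^15 x·e^(−x/44) dx = 73.4789.
Endpoint term: (f(6) + f(15))/2 = (5.23515 + 10.6669)/2 = 7.95100.
So far: 81.4299.
Order-1 term: 1/12 · (0.468695 − 0.753545) = -0.0237375.
After k=1: 81.4062.
Order-2 term: −1/720 · (0.000976726 − 0.00129060) = 4.35931e-07.
After k=2: 81.4062.
Order-3 term: 1/30240 · (8.83966e-07 − 1.13221e-06) = -8.20925e-12.
After k=3: 81.4062.
Order-4 term: −1/1209600 · (6.52595e-10 − 8.25308e-10) = 1.42785e-16.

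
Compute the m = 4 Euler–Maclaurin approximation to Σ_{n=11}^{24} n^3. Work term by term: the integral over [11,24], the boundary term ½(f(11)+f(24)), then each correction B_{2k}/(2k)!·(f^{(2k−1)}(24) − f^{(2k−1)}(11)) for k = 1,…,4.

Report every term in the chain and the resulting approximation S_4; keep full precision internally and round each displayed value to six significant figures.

S_4 ≈ 86975.0

Integral: ∫_11^24 x^3 dx = 79283.8.
Boundary: ½(f(11) + f(24)) = ½(1331.00 + 13824.0) = 7577.50.
Integral + boundary = 86861.2.
Correction k=1: B_{2}/2! · (f^{(1)}(24) − f^{(1)}(11)) = 1/12 · (1728.00 − 363.000) = 113.750.
After k=1: 86975.0.
Correction k=2: B_{4}/4! · (f^{(3)}(24) − f^{(3)}(11)) = −1/720 · (6.00000 − 6.00000) = 0.00000.
After k=2: 86975.0.
Correction k=3: B_{6}/6! · (f^{(5)}(24) − f^{(5)}(11)) = 1/30240 · (0.00000 − 0.00000) = 0.00000.
After k=3: 86975.0.
Correction k=4: B_{8}/8! · (f^{(7)}(24) − f^{(7)}(11)) = −1/1209600 · (0.00000 − 0.00000) = 0.00000.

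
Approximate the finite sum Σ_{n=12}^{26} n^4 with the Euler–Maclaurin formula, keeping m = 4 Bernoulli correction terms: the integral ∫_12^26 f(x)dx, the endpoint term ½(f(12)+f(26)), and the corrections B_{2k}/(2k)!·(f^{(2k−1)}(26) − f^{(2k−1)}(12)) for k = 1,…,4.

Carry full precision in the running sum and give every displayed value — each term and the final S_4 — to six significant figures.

Integral: ∫_12^26 x^4 dx = 2.32651e+06.
Boundary: ½(f(12) + f(26)) = ½(20736.0 + 456976) = 238856.
Running total after boundary: 2.56536e+06.
k=1: B_{2}/(2)! × [f^{(1)}(26) − f^{(1)}(12)] = 1/12 × (70304.0 − 6912.00) = 5282.67.
Partial sum through k=1: 2.57065e+06.
k=2: B_{4}/(4)! × [f^{(3)}(26) − f^{(3)}(12)] = −1/720 × (624.000 − 288.000) = -0.466667.
Partial sum through k=2: 2.57065e+06.
k=3: B_{6}/(6)! × [f^{(5)}(26) − f^{(5)}(12)] = 1/30240 × (0.00000 − 0.00000) = 0.00000.
Partial sum through k=3: 2.57065e+06.
k=4: B_{8}/(8)! × [f^{(7)}(26) − f^{(7)}(12)] = −1/1209600 × (0.00000 − 0.00000) = 0.00000.

S_4 ≈ 2.57065e+06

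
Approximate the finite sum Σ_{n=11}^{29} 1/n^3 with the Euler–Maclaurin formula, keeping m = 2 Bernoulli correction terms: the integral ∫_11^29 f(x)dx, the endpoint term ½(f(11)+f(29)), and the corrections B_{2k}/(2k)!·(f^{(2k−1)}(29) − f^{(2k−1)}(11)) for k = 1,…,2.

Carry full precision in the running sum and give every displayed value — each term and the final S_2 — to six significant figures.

S_2 ≈ 0.00395053

∫_11^29 1/x^3 dx evaluates to 0.00353770.
½[f(11) + f(29)] = ½[0.000751315 + 4.10021e-05] = 0.000396158.
So far: 0.00393386.
Order-1 term: 1/12 · (-4.24160e-06 − (-0.000204904)) = 1.67219e-05.
After k=1: 0.00395058.
Order-2 term: −1/720 · (-1.00870e-07 − (-3.38684e-05)) = -4.68994e-08.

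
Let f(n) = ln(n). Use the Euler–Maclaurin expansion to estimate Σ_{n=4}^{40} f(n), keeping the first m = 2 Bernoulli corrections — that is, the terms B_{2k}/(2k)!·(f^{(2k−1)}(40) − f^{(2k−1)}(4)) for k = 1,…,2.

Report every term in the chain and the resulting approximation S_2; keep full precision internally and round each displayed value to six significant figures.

The integral term ∫_4^40 ln(x) dx = 106.010.
½[f(4) + f(40)] = ½[1.38629 + 3.68888] = 2.53759.
So far: 108.548.
Order-1 term: 1/12 · (0.0250000 − 0.250000) = -0.0187500.
Running total after k=1: 108.529.
Order-2 term: −1/720 · (3.12500e-05 − 0.0312500) = 4.33594e-05.

S_2 ≈ 108.529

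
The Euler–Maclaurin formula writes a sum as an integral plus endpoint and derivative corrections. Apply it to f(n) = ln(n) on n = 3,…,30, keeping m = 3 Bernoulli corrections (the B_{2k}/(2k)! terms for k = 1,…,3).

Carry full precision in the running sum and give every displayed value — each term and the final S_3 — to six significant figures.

∫_3^30 ln(x) dx evaluates to 71.7401.
½[f(3) + f(30)] = ½[1.09861 + 3.40120] = 2.24990.
So far: 73.9900.
k=1: B_{2}/(2)! × [f^{(1)}(30) − f^{(1)}(3)] = 1/12 × (0.0333333 − 0.333333) = -0.0250000.
After k=1: 73.9650.
k=2: B_{4}/(4)! × [f^{(3)}(30) − f^{(3)}(3)] = −1/720 × (7.40741e-05 − 0.0740741) = 0.000102778.
After k=2: 73.9651.
k=3: B_{6}/(6)! × [f^{(5)}(30) − f^{(5)}(3)] = 1/30240 × (9.87654e-07 − 0.0987654) = -3.26602e-06.

S_3 ≈ 73.9651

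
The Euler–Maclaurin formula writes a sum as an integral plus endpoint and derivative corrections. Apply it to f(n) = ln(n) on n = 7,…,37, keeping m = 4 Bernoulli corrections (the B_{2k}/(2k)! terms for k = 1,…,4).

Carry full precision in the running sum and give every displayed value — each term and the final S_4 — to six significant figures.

S_4 ≈ 92.7514

Integral: ∫_7^37 ln(x) dx = 89.9826.
Endpoint term: (f(7) + f(37))/2 = (1.94591 + 3.61092)/2 = 2.77841.
So far: 92.7610.
k=1: B_{2}/(2)! × [f^{(1)}(37) − f^{(1)}(7)] = 1/12 × (0.0270270 − 0.142857) = -0.00965251.
After k=1: 92.7514.
k=2: B_{4}/(4)! × [f^{(3)}(37) − f^{(3)}(7)] = −1/720 × (3.94843e-05 − 0.00583090) = 8.04364e-06.
After k=2: 92.7514.
k=3: B_{6}/(6)! × [f^{(5)}(37) − f^{(5)}(7)] = 1/30240 × (3.46101e-07 − 0.00142798) = -4.72100e-08.
After k=3: 92.7514.
k=4: B_{8}/(8)! × [f^{(7)}(37) − f^{(7)}(7)] = −1/1209600 × (7.58439e-09 − 0.000874271) = 7.22771e-10.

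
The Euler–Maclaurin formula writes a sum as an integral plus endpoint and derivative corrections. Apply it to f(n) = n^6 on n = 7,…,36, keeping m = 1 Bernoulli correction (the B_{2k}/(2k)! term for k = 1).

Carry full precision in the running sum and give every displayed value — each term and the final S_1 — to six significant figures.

S_1 ≈ 1.23134e+10

The integral term ∫_7^36 x^6 dx = 1.11948e+10.
Boundary: ½(f(7) + f(36)) = ½(117649 + 2.17678e+09) = 1.08845e+09.
So far: 1.22832e+10.
Order-1 term: 1/12 · (3.62797e+08 − 100842) = 3.02247e+07.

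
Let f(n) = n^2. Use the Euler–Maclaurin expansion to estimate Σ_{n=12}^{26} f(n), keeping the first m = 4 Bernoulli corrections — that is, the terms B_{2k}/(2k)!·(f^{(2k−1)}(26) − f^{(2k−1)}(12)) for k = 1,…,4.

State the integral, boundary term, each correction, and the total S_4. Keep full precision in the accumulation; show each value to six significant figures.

The integral term ∫_12^26 x^2 dx = 5282.67.
Endpoint term: (f(12) + f(26))/2 = (144.000 + 676.000)/2 = 410.000.
Running total after boundary: 5692.67.
Order-1 term: 1/12 · (52.0000 − 24.0000) = 2.33333.
After k=1: 5695.00.
Order-2 term: −1/720 · (0.00000 − 0.00000) = 0.00000.
After k=2: 5695.00.
Order-3 term: 1/30240 · (0.00000 − 0.00000) = 0.00000.
After k=3: 5695.00.
Order-4 term: −1/1209600 · (0.00000 − 0.00000) = 0.00000.

S_4 ≈ 5695.00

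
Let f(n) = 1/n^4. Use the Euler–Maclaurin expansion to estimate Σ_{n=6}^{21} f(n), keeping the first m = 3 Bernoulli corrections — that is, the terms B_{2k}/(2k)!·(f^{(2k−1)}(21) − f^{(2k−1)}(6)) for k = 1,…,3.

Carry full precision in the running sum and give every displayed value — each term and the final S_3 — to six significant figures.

Integral: ∫_6^21 1/x^4 dx = 0.00150722.
Boundary: ½(f(6) + f(21)) = ½(0.000771605 + 5.14189e-06) = 0.000388373.
Running total after boundary: 0.00189559.
k=1: B_{2}/(2)! × [f^{(1)}(21) − f^{(1)}(6)] = 1/12 × (-9.79408e-07 − (-0.000514403)) = 4.27853e-05.
Partial sum through k=1: 0.00193838.
k=2: B_{4}/(4)! × [f^{(3)}(21) − f^{(3)}(6)] = −1/720 × (-6.66264e-08 − (-0.000428669)) = -5.95282e-07.
Partial sum through k=2: 0.00193778.
k=3: B_{6}/(6)! × [f^{(5)}(21) − f^{(5)}(6)] = 1/30240 × (-8.46049e-09 − (-0.000666819)) = 2.20506e-08.

S_3 ≈ 0.00193780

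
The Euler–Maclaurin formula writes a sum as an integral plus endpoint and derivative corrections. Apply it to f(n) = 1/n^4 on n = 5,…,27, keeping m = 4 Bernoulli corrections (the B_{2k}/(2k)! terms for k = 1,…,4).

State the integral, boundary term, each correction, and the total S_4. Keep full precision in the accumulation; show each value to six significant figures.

Integral: ∫_5^27 1/x^4 dx = 0.00264973.
Endpoint term: (f(5) + f(27))/2 = (0.00160000 + 1.88168e-06)/2 = 0.000800941.
Integral + boundary = 0.00345067.
Correction k=1: B_{2}/2! · (f^{(1)}(27) − f^{(1)}(5)) = 1/12 · (-2.78767e-07 − (-0.00128000)) = 0.000106643.
Partial sum through k=1: 0.00355732.
Correction k=2: B_{4}/4! · (f^{(3)}(27) − f^{(3)}(5)) = −1/720 · (-1.14719e-08 − (-0.00153600)) = -2.13332e-06.
Partial sum through k=2: 0.00355518.
Correction k=3: B_{6}/6! · (f^{(5)}(27) − f^{(5)}(5)) = 1/30240 · (-8.81242e-10 − (-0.00344064)) = 1.13778e-07.
Partial sum through k=3: 0.00355530.
Correction k=4: B_{8}/8! · (f^{(7)}(27) − f^{(7)}(5)) = −1/1209600 · (-1.08795e-10 − (-0.0123863)) = -1.02400e-08.

S_4 ≈ 0.00355529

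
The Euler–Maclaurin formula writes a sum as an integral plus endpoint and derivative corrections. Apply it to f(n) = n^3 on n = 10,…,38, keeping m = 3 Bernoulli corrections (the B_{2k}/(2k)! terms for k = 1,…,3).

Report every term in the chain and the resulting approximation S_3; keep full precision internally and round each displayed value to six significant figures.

S_3 ≈ 547056

The integral term ∫_10^38 x^3 dx = 518784.
½[f(10) + f(38)] = ½[1000.00 + 54872.0] = 27936.0.
Integral + boundary = 546720.
Order-1 term: 1/12 · (4332.00 − 300.000) = 336.000.
Running total after k=1: 547056.
Order-2 term: −1/720 · (6.00000 − 6.00000) = 0.00000.
Running total after k=2: 547056.
Order-3 term: 1/30240 · (0.00000 − 0.00000) = 0.00000.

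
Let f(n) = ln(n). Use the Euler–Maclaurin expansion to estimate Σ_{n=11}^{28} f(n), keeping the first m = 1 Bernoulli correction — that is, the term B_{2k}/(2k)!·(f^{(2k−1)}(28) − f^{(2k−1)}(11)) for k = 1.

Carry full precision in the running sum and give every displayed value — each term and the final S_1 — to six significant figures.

S_1 ≈ 52.7853

Integral: ∫_11^28 ln(x) dx = 49.9249.
Endpoint term: (f(11) + f(28))/2 = (2.39790 + 3.33220)/2 = 2.86505.
Integral + boundary = 52.7899.
k=1: B_{2}/(2)! × [f^{(1)}(28) − f^{(1)}(11)] = 1/12 × (0.0357143 − 0.0909091) = -0.00459957.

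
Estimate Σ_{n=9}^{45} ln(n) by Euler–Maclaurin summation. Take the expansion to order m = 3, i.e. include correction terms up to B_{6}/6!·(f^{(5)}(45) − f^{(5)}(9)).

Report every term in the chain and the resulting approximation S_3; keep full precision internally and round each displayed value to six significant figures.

S_3 ≈ 118.519

The integral term ∫_9^45 ln(x) dx = 115.525.
Endpoint term: (f(9) + f(45))/2 = (2.19722 + 3.80666)/2 = 3.00194.
So far: 118.527.
k=1: B_{2}/(2)! × [f^{(1)}(45) − f^{(1)}(9)] = 1/12 × (0.0222222 − 0.111111) = -0.00740741.
After k=1: 118.519.
k=2: B_{4}/(4)! × [f^{(3)}(45) − f^{(3)}(9)] = −1/720 × (2.19479e-05 − 0.00274348) = 3.77991e-06.
After k=2: 118.519.
k=3: B_{6}/(6)! × [f^{(5)}(45) − f^{(5)}(9)] = 1/30240 × (1.30061e-07 − 0.000406442) = -1.34362e-08.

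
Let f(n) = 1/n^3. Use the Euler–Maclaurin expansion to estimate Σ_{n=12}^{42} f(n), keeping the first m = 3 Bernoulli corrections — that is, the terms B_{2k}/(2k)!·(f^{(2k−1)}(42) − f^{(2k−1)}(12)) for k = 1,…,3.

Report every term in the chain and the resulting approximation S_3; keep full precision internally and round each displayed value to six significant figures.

∫_12^42 1/x^3 dx evaluates to 0.00318878.
Endpoint term: (f(12) + f(42))/2 = (0.000578704 + 1.34975e-05)/2 = 0.000296101.
Integral + boundary = 0.00348488.
Order-1 term: 1/12 · (-9.64104e-07 − (-0.000144676)) = 1.19760e-05.
After k=1: 0.00349685.
Order-2 term: −1/720 · (-1.09309e-08 − (-2.00939e-05)) = -2.78930e-08.
After k=2: 0.00349682.
Order-3 term: 1/30240 · (-2.60259e-10 − (-5.86071e-06)) = 1.93798e-10.

S_3 ≈ 0.00349682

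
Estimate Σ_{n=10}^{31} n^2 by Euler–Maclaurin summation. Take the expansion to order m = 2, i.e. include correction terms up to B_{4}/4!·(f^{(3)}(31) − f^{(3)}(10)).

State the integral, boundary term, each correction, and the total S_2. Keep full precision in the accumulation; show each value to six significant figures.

S_2 ≈ 10131.0

∫_10^31 x^2 dx evaluates to 9597.00.
Boundary: ½(f(10) + f(31)) = ½(100.000 + 961.000) = 530.500.
Integral + boundary = 10127.5.
Correction k=1: B_{2}/2! · (f^{(1)}(31) − f^{(1)}(10)) = 1/12 · (62.0000 − 20.0000) = 3.50000.
After k=1: 10131.0.
Correction k=2: B_{4}/4! · (f^{(3)}(31) − f^{(3)}(10)) = −1/720 · (0.00000 − 0.00000) = 0.00000.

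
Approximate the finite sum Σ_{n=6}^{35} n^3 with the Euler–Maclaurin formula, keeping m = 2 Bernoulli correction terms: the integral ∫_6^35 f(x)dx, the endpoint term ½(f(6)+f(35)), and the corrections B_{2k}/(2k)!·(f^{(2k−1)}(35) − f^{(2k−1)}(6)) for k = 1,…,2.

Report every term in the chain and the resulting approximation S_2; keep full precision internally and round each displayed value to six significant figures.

S_2 ≈ 396675

∫_6^35 x^3 dx evaluates to 374832.
Boundary: ½(f(6) + f(35)) = ½(216.000 + 42875.0) = 21545.5.
So far: 396378.
Correction k=1: B_{2}/2! · (f^{(1)}(35) − f^{(1)}(6)) = 1/12 · (3675.00 − 108.000) = 297.250.
Running total after k=1: 396675.
Correction k=2: B_{4}/4! · (f^{(3)}(35) − f^{(3)}(6)) = −1/720 · (6.00000 − 6.00000) = 0.00000.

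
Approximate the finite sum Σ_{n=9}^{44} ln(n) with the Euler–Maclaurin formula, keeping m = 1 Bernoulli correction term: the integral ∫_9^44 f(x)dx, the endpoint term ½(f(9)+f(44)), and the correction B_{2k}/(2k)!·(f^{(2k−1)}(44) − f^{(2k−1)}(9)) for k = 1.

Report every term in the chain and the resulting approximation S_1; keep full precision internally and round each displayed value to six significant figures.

∫_9^44 ln(x) dx evaluates to 111.729.
Boundary: ½(f(9) + f(44)) = ½(2.19722 + 3.78419) = 2.99071.
Running total after boundary: 114.720.
k=1: B_{2}/(2)! × [f^{(1)}(44) − f^{(1)}(9)] = 1/12 × (0.0227273 − 0.111111) = -0.00736532.

S_1 ≈ 114.713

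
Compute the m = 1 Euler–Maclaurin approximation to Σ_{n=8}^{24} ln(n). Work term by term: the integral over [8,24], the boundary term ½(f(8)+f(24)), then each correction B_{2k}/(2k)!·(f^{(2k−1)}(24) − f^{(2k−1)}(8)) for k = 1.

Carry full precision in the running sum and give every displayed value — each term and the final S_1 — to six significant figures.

S_1 ≈ 46.2596

The integral term ∫_8^24 ln(x) dx = 43.6378.
Endpoint term: (f(8) + f(24))/2 = (2.07944 + 3.17805)/2 = 2.62875.
Running total after boundary: 46.2665.
Correction k=1: B_{2}/2! · (f^{(1)}(24) − f^{(1)}(8)) = 1/12 · (0.0416667 − 0.125000) = -0.00694444.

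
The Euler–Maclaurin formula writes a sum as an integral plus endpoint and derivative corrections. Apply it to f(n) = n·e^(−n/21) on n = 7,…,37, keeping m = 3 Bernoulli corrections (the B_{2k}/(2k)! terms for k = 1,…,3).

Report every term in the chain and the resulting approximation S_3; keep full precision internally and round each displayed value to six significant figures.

∫_7^37 x·e^(−x/21) dx evaluates to 212.169.
½[f(7) + f(37)] = ½[5.01572 + 6.35355] = 5.68463.
So far: 217.853.
k=1: B_{2}/(2)! × [f^{(1)}(37) − f^{(1)}(7)] = 1/12 × (-0.130832 − 0.477688) = -0.0507100.
After k=1: 217.802.
k=2: B_{4}/(4)! × [f^{(3)}(37) − f^{(3)}(7)] = −1/720 × (0.000482092 − 0.00433277) = 5.34816e-06.
After k=2: 217.802.
k=3: B_{6}/(6)! × [f^{(5)}(37) − f^{(5)}(7)] = 1/30240 × (2.85908e-06 − 1.71935e-05) = -4.74022e-10.

S_3 ≈ 217.802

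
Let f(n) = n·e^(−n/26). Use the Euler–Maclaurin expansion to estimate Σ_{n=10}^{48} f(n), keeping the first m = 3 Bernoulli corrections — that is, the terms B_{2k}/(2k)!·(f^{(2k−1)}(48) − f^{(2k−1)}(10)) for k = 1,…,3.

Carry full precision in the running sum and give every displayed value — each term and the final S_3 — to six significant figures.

Integral: ∫_10^48 x·e^(−x/26) dx = 333.457.
Boundary: ½(f(10) + f(48)) = ½(6.80712 + 7.57647) = 7.19180.
So far: 340.648.
k=1: B_{2}/(2)! × [f^{(1)}(48) − f^{(1)}(10)] = 1/12 × (-0.133560 − 0.418900) = -0.0460383.
Running total after k=1: 340.602.
k=2: B_{4}/(4)! × [f^{(3)}(48) − f^{(3)}(10)] = −1/720 × (0.000269418 − 0.00263362) = 3.28361e-06.
Running total after k=2: 340.602.
k=3: B_{6}/(6)! × [f^{(5)}(48) − f^{(5)}(10)] = 1/30240 × (1.08936e-06 − 6.87509e-06) = -1.91327e-10.

S_3 ≈ 340.602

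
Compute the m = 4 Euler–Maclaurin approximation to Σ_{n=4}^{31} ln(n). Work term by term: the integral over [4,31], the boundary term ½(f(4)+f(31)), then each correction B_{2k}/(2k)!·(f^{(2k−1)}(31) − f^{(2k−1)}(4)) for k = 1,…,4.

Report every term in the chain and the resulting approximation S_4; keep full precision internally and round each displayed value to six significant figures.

S_4 ≈ 76.3005

Integral: ∫_4^31 ln(x) dx = 73.9084.
½[f(4) + f(31)] = ½[1.38629 + 3.43399] = 2.41014.
So far: 76.3186.
Correction k=1: B_{2}/2! · (f^{(1)}(31) − f^{(1)}(4)) = 1/12 · (0.0322581 − 0.250000) = -0.0181452.
After k=1: 76.3004.
Correction k=2: B_{4}/4! · (f^{(3)}(31) − f^{(3)}(4)) = −1/720 · (6.71344e-05 − 0.0312500) = 4.33095e-05.
After k=2: 76.3005.
Correction k=3: B_{6}/6! · (f^{(5)}(31) − f^{(5)}(4)) = 1/30240 · (8.38306e-07 − 0.0234375) = -7.75022e-07.
After k=3: 76.3005.
Correction k=4: B_{8}/8! · (f^{(7)}(31) − f^{(7)}(4)) = −1/1209600 · (2.61698e-08 − 0.0439453) = 3.63304e-08.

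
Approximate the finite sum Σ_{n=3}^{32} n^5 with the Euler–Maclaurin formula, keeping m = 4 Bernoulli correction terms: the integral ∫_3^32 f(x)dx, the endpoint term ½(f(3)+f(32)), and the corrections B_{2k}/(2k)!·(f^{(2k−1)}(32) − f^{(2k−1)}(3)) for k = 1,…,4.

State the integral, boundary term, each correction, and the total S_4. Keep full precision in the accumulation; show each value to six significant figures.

Integral: ∫_3^32 x^5 dx = 1.78957e+08.
½[f(3) + f(32)] = ½[243.000 + 3.35544e+07] = 1.67773e+07.
Running total after boundary: 1.95734e+08.
Correction k=1: B_{2}/2! · (f^{(1)}(32) − f^{(1)}(3)) = 1/12 · (5.24288e+06 − 405.000) = 436873.
Partial sum through k=1: 1.96171e+08.
Correction k=2: B_{4}/4! · (f^{(3)}(32) − f^{(3)}(3)) = −1/720 · (61440.0 − 540.000) = -84.5833.
Partial sum through k=2: 1.96171e+08.
Correction k=3: B_{6}/6! · (f^{(5)}(32) − f^{(5)}(3)) = 1/30240 · (120.000 − 120.000) = 0.00000.
Partial sum through k=3: 1.96171e+08.
Correction k=4: B_{8}/8! · (f^{(7)}(32) − f^{(7)}(3)) = −1/1209600 · (0.00000 − 0.00000) = 0.00000.

S_4 ≈ 1.96171e+08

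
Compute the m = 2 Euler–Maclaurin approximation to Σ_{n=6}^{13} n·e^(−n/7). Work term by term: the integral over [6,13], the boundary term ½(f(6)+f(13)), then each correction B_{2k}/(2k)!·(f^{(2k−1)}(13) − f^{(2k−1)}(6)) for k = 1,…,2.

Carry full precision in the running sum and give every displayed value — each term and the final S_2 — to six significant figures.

Integral: ∫_6^13 x·e^(−x/7) dx = 16.7614.
Endpoint term: (f(6) + f(13))/2 = (2.54624 + 2.02953)/2 = 2.28789.
Integral + boundary = 19.0493.
k=1: B_{2}/(2)! × [f^{(1)}(13) − f^{(1)}(6)] = 1/12 × (-0.133815 − 0.0606247) = -0.0162033.
Running total after k=1: 19.0331.
k=2: B_{4}/(4)! × [f^{(3)}(13) − f^{(3)}(6)] = −1/720 × (0.00364124 − 0.0185586) = 2.07185e-05.

S_2 ≈ 19.0331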